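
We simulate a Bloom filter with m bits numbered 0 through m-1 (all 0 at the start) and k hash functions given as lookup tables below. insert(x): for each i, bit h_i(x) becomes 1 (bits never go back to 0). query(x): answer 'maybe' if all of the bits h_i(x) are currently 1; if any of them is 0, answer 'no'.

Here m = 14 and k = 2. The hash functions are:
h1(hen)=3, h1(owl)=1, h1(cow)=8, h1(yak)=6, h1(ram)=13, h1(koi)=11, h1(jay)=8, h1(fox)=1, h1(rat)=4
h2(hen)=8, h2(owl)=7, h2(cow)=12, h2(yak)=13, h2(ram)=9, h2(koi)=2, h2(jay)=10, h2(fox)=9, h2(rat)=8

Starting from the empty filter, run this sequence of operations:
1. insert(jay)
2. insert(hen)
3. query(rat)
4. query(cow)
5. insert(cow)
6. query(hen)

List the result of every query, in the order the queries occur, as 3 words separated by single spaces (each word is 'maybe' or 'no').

Answer: no no maybe

Derivation:
Start: bits=00000000000000
Op 1: insert jay -> sets bits 8 10 -> bits=00000000101000
Op 2: insert hen -> sets bits 3 8 -> bits=00010000101000
Op 3: query rat -> checks bit4=0, bit8=1 (has a 0) -> no
Op 4: query cow -> checks bit8=1, bit12=0 (has a 0) -> no
Op 5: insert cow -> sets bits 8 12 -> bits=00010000101010
Op 6: query hen -> checks bit3=1, bit8=1 (all 1) -> maybe
Query results in order: no no maybe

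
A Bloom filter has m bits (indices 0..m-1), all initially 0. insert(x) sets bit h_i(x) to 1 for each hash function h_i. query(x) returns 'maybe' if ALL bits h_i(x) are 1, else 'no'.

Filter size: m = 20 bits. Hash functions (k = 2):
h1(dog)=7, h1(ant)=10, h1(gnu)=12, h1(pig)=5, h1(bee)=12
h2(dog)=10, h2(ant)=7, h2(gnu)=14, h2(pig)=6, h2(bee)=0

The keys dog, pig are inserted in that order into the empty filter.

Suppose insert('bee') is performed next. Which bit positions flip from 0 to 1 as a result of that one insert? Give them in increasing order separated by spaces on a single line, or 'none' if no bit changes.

Start: bits=00000000000000000000
After insert 'dog': sets bits 7 10 -> bits=00000001001000000000
After insert 'pig': sets bits 5 6 -> bits=00000111001000000000
insert 'bee' would touch bits 0 12; currently bit0=0, bit12=0
Bits that are 0 among those (would change 0->1): 0 12

Answer: 0 12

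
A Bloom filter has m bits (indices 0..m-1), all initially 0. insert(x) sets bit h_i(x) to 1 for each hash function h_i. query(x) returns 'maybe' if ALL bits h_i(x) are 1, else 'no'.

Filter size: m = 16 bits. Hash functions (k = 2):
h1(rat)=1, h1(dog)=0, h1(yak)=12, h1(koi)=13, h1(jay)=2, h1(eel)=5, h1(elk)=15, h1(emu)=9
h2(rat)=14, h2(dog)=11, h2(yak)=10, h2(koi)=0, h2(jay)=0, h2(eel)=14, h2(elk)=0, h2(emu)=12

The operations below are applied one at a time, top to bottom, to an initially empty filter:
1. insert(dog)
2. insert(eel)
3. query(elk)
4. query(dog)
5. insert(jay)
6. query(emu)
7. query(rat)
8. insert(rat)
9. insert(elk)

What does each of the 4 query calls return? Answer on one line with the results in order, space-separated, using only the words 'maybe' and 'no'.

Start: bits=0000000000000000
Op 1: insert dog -> sets bits 0 11 -> bits=1000000000010000
Op 2: insert eel -> sets bits 5 14 -> bits=1000010000010010
Op 3: query elk -> checks bit0=1, bit15=0 (has a 0) -> no
Op 4: query dog -> checks bit0=1, bit11=1 (all 1) -> maybe
Op 5: insert jay -> sets bits 0 2 -> bits=1010010000010010
Op 6: query emu -> checks bit9=0, bit12=0 (has a 0) -> no
Op 7: query rat -> checks bit1=0, bit14=1 (has a 0) -> no
Op 8: insert rat -> sets bits 1 14 -> bits=1110010000010010
Op 9: insert elk -> sets bits 0 15 -> bits=1110010000010011
Query results in order: no maybe no no

Answer: no maybe no no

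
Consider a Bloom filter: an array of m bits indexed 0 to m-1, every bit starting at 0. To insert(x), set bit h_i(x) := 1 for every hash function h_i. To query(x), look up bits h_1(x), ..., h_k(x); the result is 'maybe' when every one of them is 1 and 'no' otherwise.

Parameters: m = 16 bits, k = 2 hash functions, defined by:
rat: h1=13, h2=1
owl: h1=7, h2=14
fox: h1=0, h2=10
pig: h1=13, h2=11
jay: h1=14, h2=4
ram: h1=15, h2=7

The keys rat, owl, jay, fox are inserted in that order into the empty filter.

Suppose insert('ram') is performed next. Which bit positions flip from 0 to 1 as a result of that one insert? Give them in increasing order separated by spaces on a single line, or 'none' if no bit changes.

Answer: 15

Derivation:
Start: bits=0000000000000000
After insert 'rat': sets bits 1 13 -> bits=0100000000000100
After insert 'owl': sets bits 7 14 -> bits=0100000100000110
After insert 'jay': sets bits 4 14 -> bits=0100100100000110
After insert 'fox': sets bits 0 10 -> bits=1100100100100110
insert 'ram' would touch bits 7 15; currently bit7=1, bit15=0
Bits that are 0 among those (would change 0->1): 15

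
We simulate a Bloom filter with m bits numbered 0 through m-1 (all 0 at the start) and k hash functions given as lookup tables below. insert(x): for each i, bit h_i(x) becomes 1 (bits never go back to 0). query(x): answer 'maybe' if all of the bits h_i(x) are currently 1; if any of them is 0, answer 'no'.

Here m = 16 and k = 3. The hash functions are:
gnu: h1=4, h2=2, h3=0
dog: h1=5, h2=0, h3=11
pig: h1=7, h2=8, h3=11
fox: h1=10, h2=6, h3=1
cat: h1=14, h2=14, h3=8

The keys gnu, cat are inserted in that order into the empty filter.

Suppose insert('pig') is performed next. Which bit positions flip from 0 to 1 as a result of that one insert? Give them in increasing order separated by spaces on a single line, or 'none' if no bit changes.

Start: bits=0000000000000000
After insert 'gnu': sets bits 0 2 4 -> bits=1010100000000000
After insert 'cat': sets bits 8 14 -> bits=1010100010000010
insert 'pig' would touch bits 7 8 11; currently bit7=0, bit8=1, bit11=0
Bits that are 0 among those (would change 0->1): 7 11

Answer: 7 11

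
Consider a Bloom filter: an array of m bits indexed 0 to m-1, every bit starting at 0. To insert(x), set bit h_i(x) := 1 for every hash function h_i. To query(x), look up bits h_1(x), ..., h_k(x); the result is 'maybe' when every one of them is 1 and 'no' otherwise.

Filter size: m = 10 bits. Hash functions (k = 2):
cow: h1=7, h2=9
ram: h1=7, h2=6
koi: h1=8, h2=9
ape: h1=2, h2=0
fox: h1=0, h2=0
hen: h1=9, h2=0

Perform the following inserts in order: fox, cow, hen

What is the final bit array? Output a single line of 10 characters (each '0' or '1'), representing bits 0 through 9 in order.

Start: bits=0000000000
After insert 'fox': sets bits 0 -> bits=1000000000
After insert 'cow': sets bits 7 9 -> bits=1000000101
After insert 'hen': sets bits 0 9 -> bits=1000000101

Answer: 1000000101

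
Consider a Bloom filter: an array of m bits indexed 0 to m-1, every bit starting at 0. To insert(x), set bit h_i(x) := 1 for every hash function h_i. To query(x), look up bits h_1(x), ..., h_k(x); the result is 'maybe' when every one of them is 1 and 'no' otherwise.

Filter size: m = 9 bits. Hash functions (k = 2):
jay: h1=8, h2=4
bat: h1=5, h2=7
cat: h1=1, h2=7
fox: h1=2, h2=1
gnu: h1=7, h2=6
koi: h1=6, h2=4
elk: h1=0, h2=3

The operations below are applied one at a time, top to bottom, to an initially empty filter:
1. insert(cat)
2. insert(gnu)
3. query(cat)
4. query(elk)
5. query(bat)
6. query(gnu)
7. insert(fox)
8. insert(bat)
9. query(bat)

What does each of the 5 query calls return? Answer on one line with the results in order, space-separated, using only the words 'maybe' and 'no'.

Start: bits=000000000
Op 1: insert cat -> sets bits 1 7 -> bits=010000010
Op 2: insert gnu -> sets bits 6 7 -> bits=010000110
Op 3: query cat -> checks bit1=1, bit7=1 (all 1) -> maybe
Op 4: query elk -> checks bit0=0, bit3=0 (has a 0) -> no
Op 5: query bat -> checks bit5=0, bit7=1 (has a 0) -> no
Op 6: query gnu -> checks bit6=1, bit7=1 (all 1) -> maybe
Op 7: insert fox -> sets bits 1 2 -> bits=011000110
Op 8: insert bat -> sets bits 5 7 -> bits=011001110
Op 9: query bat -> checks bit5=1, bit7=1 (all 1) -> maybe
Query results in order: maybe no no maybe maybe

Answer: maybe no no maybe maybe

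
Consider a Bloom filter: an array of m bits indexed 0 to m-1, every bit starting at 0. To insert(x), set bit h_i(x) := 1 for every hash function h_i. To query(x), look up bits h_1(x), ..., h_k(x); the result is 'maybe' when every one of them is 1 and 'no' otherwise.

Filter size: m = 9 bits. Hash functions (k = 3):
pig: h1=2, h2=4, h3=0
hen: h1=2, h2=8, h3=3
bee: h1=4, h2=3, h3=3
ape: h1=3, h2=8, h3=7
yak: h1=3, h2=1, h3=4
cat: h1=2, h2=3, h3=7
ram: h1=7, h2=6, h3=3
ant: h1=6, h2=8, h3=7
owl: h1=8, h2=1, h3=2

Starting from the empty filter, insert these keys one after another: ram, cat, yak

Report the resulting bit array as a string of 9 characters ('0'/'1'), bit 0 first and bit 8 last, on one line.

Start: bits=000000000
After insert 'ram': sets bits 3 6 7 -> bits=000100110
After insert 'cat': sets bits 2 3 7 -> bits=001100110
After insert 'yak': sets bits 1 3 4 -> bits=011110110

Answer: 011110110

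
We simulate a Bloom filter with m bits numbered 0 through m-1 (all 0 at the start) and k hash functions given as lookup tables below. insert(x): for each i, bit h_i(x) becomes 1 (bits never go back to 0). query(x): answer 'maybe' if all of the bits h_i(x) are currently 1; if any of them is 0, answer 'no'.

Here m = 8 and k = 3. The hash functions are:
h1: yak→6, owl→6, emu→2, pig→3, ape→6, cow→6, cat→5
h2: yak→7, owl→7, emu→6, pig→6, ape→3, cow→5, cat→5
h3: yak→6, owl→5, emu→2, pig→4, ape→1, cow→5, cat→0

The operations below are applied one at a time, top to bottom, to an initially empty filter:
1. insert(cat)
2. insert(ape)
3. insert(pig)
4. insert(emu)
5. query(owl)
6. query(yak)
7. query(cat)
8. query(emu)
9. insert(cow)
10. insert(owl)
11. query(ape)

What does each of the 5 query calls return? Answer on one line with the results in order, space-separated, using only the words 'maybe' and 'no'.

Answer: no no maybe maybe maybe

Derivation:
Start: bits=00000000
Op 1: insert cat -> sets bits 0 5 -> bits=10000100
Op 2: insert ape -> sets bits 1 3 6 -> bits=11010110
Op 3: insert pig -> sets bits 3 4 6 -> bits=11011110
Op 4: insert emu -> sets bits 2 6 -> bits=11111110
Op 5: query owl -> checks bit5=1, bit6=1, bit7=0 (has a 0) -> no
Op 6: query yak -> checks bit6=1, bit7=0 (has a 0) -> no
Op 7: query cat -> checks bit0=1, bit5=1 (all 1) -> maybe
Op 8: query emu -> checks bit2=1, bit6=1 (all 1) -> maybe
Op 9: insert cow -> sets bits 5 6 -> bits=11111110
Op 10: insert owl -> sets bits 5 6 7 -> bits=11111111
Op 11: query ape -> checks bit1=1, bit3=1, bit6=1 (all 1) -> maybe
Query results in order: no no maybe maybe maybe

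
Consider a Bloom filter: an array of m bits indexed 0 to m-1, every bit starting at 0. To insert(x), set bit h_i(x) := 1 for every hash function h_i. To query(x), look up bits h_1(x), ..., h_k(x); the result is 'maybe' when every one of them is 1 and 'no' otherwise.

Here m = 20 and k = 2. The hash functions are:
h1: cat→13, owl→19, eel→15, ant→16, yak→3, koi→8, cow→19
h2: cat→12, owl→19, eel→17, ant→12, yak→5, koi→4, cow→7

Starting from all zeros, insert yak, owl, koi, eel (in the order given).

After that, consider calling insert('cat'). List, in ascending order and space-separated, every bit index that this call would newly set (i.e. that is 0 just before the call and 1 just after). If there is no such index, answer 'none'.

Answer: 12 13

Derivation:
Start: bits=00000000000000000000
After insert 'yak': sets bits 3 5 -> bits=00010100000000000000
After insert 'owl': sets bits 19 -> bits=00010100000000000001
After insert 'koi': sets bits 4 8 -> bits=00011100100000000001
After insert 'eel': sets bits 15 17 -> bits=00011100100000010101
insert 'cat' would touch bits 12 13; currently bit12=0, bit13=0
Bits that are 0 among those (would change 0->1): 12 13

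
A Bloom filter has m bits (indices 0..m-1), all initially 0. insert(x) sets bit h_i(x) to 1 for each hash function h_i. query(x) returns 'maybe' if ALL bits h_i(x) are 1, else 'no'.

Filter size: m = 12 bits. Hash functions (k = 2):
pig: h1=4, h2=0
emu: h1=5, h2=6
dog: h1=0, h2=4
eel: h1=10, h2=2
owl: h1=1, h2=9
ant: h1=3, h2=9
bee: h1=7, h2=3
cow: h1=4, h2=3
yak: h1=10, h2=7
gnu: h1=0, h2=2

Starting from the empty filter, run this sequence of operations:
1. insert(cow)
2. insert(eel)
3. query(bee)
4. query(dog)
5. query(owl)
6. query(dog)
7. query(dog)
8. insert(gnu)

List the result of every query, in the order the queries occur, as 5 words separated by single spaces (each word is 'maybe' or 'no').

Start: bits=000000000000
Op 1: insert cow -> sets bits 3 4 -> bits=000110000000
Op 2: insert eel -> sets bits 2 10 -> bits=001110000010
Op 3: query bee -> checks bit3=1, bit7=0 (has a 0) -> no
Op 4: query dog -> checks bit0=0, bit4=1 (has a 0) -> no
Op 5: query owl -> checks bit1=0, bit9=0 (has a 0) -> no
Op 6: query dog -> checks bit0=0, bit4=1 (has a 0) -> no
Op 7: query dog -> checks bit0=0, bit4=1 (has a 0) -> no
Op 8: insert gnu -> sets bits 0 2 -> bits=101110000010
Query results in order: no no no no no

Answer: no no no no no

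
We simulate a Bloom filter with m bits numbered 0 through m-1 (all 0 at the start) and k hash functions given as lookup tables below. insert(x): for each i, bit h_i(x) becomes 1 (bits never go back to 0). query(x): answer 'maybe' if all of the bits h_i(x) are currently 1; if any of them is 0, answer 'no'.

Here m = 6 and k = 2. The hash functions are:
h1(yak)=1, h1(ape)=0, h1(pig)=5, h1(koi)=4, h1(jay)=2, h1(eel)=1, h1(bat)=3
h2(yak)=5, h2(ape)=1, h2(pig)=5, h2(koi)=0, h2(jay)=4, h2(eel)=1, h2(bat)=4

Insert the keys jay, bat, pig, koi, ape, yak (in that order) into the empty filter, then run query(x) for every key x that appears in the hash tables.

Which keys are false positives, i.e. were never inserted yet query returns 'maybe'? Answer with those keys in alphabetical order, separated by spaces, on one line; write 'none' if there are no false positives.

Start: bits=000000
After insert 'jay': sets bits 2 4 -> bits=001010
After insert 'bat': sets bits 3 4 -> bits=001110
After insert 'pig': sets bits 5 -> bits=001111
After insert 'koi': sets bits 0 4 -> bits=101111
After insert 'ape': sets bits 0 1 -> bits=111111
After insert 'yak': sets bits 1 5 -> bits=111111
Not inserted: eel — query each against bits=111111:
query eel: checks bit1=1 (all 1) -> maybe => FALSE POSITIVE
False positives (alphabetical): eel

Answer: eel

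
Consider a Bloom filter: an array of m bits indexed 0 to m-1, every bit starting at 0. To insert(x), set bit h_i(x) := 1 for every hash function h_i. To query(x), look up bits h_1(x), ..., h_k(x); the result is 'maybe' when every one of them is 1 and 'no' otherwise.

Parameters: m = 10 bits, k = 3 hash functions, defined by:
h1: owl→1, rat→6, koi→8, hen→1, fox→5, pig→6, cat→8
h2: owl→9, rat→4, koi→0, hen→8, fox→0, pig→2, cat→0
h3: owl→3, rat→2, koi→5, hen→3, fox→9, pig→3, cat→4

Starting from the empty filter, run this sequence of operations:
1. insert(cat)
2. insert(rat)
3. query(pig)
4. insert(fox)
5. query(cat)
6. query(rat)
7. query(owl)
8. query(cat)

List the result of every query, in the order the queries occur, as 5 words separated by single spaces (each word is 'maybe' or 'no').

Answer: no maybe maybe no maybe

Derivation:
Start: bits=0000000000
Op 1: insert cat -> sets bits 0 4 8 -> bits=1000100010
Op 2: insert rat -> sets bits 2 4 6 -> bits=1010101010
Op 3: query pig -> checks bit2=1, bit3=0, bit6=1 (has a 0) -> no
Op 4: insert fox -> sets bits 0 5 9 -> bits=1010111011
Op 5: query cat -> checks bit0=1, bit4=1, bit8=1 (all 1) -> maybe
Op 6: query rat -> checks bit2=1, bit4=1, bit6=1 (all 1) -> maybe
Op 7: query owl -> checks bit1=0, bit3=0, bit9=1 (has a 0) -> no
Op 8: query cat -> checks bit0=1, bit4=1, bit8=1 (all 1) -> maybe
Query results in order: no maybe maybe no maybe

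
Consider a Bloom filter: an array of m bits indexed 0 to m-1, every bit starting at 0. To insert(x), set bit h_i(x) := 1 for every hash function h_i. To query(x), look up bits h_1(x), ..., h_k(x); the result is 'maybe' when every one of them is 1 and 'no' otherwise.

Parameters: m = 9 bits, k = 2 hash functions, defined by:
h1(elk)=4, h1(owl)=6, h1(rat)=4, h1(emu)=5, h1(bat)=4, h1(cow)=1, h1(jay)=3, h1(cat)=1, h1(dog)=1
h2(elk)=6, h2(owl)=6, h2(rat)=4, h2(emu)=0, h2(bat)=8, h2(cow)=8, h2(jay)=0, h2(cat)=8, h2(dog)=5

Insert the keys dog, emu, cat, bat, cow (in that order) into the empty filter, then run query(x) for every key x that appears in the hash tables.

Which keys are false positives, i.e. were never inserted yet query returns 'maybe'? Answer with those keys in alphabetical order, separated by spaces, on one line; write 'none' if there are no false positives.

Answer: rat

Derivation:
Start: bits=000000000
After insert 'dog': sets bits 1 5 -> bits=010001000
After insert 'emu': sets bits 0 5 -> bits=110001000
After insert 'cat': sets bits 1 8 -> bits=110001001
After insert 'bat': sets bits 4 8 -> bits=110011001
After insert 'cow': sets bits 1 8 -> bits=110011001
Not inserted: elk jay owl rat — query each against bits=110011001:
query elk: checks bit4=1, bit6=0 (has a 0) -> no => not a false positive
query jay: checks bit0=1, bit3=0 (has a 0) -> no => not a false positive
query owl: checks bit6=0 (has a 0) -> no => not a false positive
query rat: checks bit4=1 (all 1) -> maybe => FALSE POSITIVE
False positives (alphabetical): rat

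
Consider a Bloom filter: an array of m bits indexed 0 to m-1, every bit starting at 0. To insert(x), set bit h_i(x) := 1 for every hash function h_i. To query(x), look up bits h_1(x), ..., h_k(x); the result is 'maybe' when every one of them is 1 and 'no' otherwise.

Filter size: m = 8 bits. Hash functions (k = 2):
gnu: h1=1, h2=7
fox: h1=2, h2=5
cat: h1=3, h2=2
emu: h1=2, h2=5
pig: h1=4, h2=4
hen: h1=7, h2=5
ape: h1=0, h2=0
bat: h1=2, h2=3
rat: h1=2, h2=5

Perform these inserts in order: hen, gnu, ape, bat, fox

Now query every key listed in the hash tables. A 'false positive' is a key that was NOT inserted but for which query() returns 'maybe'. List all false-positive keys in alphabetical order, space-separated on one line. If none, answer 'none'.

Start: bits=00000000
After insert 'hen': sets bits 5 7 -> bits=00000101
After insert 'gnu': sets bits 1 7 -> bits=01000101
After insert 'ape': sets bits 0 -> bits=11000101
After insert 'bat': sets bits 2 3 -> bits=11110101
After insert 'fox': sets bits 2 5 -> bits=11110101
Not inserted: cat emu pig rat — query each against bits=11110101:
query cat: checks bit2=1, bit3=1 (all 1) -> maybe => FALSE POSITIVE
query emu: checks bit2=1, bit5=1 (all 1) -> maybe => FALSE POSITIVE
query pig: checks bit4=0 (has a 0) -> no => not a false positive
query rat: checks bit2=1, bit5=1 (all 1) -> maybe => FALSE POSITIVE
False positives (alphabetical): cat emu rat

Answer: cat emu rat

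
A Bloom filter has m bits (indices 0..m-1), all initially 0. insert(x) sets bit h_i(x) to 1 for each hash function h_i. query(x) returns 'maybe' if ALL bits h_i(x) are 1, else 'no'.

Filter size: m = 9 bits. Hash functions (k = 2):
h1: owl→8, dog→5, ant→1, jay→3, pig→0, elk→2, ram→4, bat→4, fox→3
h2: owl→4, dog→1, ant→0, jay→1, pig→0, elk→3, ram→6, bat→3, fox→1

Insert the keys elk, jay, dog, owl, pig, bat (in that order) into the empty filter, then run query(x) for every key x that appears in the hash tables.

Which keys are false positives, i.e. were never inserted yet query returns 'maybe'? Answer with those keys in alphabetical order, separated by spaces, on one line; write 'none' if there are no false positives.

Start: bits=000000000
After insert 'elk': sets bits 2 3 -> bits=001100000
After insert 'jay': sets bits 1 3 -> bits=011100000
After insert 'dog': sets bits 1 5 -> bits=011101000
After insert 'owl': sets bits 4 8 -> bits=011111001
After insert 'pig': sets bits 0 -> bits=111111001
After insert 'bat': sets bits 3 4 -> bits=111111001
Not inserted: ant fox ram — query each against bits=111111001:
query ant: checks bit0=1, bit1=1 (all 1) -> maybe => FALSE POSITIVE
query fox: checks bit1=1, bit3=1 (all 1) -> maybe => FALSE POSITIVE
query ram: checks bit4=1, bit6=0 (has a 0) -> no => not a false positive
False positives (alphabetical): ant fox

Answer: ant fox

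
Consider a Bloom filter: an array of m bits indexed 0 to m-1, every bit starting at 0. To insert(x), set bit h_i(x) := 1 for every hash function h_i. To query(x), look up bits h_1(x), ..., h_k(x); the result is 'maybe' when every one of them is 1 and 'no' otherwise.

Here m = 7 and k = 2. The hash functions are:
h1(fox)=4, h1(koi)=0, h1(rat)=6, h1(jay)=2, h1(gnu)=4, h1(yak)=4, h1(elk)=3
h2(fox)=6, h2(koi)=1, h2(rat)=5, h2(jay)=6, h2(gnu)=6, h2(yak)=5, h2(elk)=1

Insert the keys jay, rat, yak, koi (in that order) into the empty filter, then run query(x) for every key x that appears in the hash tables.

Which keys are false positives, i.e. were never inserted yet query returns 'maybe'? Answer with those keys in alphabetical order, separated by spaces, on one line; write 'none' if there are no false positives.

Start: bits=0000000
After insert 'jay': sets bits 2 6 -> bits=0010001
After insert 'rat': sets bits 5 6 -> bits=0010011
After insert 'yak': sets bits 4 5 -> bits=0010111
After insert 'koi': sets bits 0 1 -> bits=1110111
Not inserted: elk fox gnu — query each against bits=1110111:
query elk: checks bit1=1, bit3=0 (has a 0) -> no => not a false positive
query fox: checks bit4=1, bit6=1 (all 1) -> maybe => FALSE POSITIVE
query gnu: checks bit4=1, bit6=1 (all 1) -> maybe => FALSE POSITIVE
False positives (alphabetical): fox gnu

Answer: fox gnu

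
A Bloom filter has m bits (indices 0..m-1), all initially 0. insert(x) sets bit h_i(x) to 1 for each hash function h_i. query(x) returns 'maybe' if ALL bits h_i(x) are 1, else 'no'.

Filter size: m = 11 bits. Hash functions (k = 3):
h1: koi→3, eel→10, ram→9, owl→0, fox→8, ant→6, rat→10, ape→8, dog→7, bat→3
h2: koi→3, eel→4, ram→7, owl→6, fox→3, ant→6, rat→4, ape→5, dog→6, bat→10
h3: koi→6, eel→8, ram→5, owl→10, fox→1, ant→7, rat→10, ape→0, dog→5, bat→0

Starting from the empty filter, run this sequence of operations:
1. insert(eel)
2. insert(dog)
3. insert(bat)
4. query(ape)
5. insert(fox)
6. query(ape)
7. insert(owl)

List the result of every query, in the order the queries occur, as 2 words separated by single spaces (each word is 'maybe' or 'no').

Start: bits=00000000000
Op 1: insert eel -> sets bits 4 8 10 -> bits=00001000101
Op 2: insert dog -> sets bits 5 6 7 -> bits=00001111101
Op 3: insert bat -> sets bits 0 3 10 -> bits=10011111101
Op 4: query ape -> checks bit0=1, bit5=1, bit8=1 (all 1) -> maybe
Op 5: insert fox -> sets bits 1 3 8 -> bits=11011111101
Op 6: query ape -> checks bit0=1, bit5=1, bit8=1 (all 1) -> maybe
Op 7: insert owl -> sets bits 0 6 10 -> bits=11011111101
Query results in order: maybe maybe

Answer: maybe maybe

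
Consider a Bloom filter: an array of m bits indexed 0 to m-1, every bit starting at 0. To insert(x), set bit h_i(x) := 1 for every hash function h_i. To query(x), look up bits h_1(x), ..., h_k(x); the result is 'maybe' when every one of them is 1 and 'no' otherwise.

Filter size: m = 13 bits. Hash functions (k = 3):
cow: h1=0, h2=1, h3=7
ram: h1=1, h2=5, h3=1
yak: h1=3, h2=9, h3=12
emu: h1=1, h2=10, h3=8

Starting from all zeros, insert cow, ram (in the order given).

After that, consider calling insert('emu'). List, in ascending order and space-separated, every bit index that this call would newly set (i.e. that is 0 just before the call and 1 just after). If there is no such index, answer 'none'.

Start: bits=0000000000000
After insert 'cow': sets bits 0 1 7 -> bits=1100000100000
After insert 'ram': sets bits 1 5 -> bits=1100010100000
insert 'emu' would touch bits 1 8 10; currently bit1=1, bit8=0, bit10=0
Bits that are 0 among those (would change 0->1): 8 10

Answer: 8 10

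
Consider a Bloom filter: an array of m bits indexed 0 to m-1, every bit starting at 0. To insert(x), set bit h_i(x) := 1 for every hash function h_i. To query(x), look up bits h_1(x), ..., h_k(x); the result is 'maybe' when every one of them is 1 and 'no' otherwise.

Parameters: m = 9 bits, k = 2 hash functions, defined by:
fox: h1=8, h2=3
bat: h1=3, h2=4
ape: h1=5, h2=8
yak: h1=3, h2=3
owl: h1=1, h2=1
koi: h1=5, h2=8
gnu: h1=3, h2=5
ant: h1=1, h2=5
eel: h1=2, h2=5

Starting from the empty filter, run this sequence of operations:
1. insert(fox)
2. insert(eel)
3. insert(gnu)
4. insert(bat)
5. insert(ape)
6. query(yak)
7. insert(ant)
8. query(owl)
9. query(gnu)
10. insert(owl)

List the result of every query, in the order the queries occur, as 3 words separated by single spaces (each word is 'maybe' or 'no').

Answer: maybe maybe maybe

Derivation:
Start: bits=000000000
Op 1: insert fox -> sets bits 3 8 -> bits=000100001
Op 2: insert eel -> sets bits 2 5 -> bits=001101001
Op 3: insert gnu -> sets bits 3 5 -> bits=001101001
Op 4: insert bat -> sets bits 3 4 -> bits=001111001
Op 5: insert ape -> sets bits 5 8 -> bits=001111001
Op 6: query yak -> checks bit3=1 (all 1) -> maybe
Op 7: insert ant -> sets bits 1 5 -> bits=011111001
Op 8: query owl -> checks bit1=1 (all 1) -> maybe
Op 9: query gnu -> checks bit3=1, bit5=1 (all 1) -> maybe
Op 10: insert owl -> sets bits 1 -> bits=011111001
Query results in order: maybe maybe maybe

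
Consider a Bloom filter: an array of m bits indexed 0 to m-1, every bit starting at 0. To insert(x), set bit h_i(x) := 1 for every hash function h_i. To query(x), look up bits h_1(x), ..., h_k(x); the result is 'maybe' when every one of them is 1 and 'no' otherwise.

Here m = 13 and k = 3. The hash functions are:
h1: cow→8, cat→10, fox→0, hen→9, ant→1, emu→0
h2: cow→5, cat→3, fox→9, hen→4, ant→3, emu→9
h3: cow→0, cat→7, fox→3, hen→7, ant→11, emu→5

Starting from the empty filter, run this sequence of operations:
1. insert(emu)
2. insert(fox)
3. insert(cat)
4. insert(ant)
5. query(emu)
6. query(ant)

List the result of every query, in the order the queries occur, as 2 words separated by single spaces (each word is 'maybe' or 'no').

Answer: maybe maybe

Derivation:
Start: bits=0000000000000
Op 1: insert emu -> sets bits 0 5 9 -> bits=1000010001000
Op 2: insert fox -> sets bits 0 3 9 -> bits=1001010001000
Op 3: insert cat -> sets bits 3 7 10 -> bits=1001010101100
Op 4: insert ant -> sets bits 1 3 11 -> bits=1101010101110
Op 5: query emu -> checks bit0=1, bit5=1, bit9=1 (all 1) -> maybe
Op 6: query ant -> checks bit1=1, bit3=1, bit11=1 (all 1) -> maybe
Query results in order: maybe maybe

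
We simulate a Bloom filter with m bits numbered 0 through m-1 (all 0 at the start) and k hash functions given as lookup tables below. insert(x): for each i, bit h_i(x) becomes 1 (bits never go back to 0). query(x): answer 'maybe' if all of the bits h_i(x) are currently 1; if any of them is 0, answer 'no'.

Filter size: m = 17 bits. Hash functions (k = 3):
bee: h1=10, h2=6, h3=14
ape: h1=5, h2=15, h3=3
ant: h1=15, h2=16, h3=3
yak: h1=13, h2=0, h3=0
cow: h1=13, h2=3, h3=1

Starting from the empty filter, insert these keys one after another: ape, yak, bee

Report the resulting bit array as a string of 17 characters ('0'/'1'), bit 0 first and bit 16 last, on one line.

Answer: 10010110001001110

Derivation:
Start: bits=00000000000000000
After insert 'ape': sets bits 3 5 15 -> bits=00010100000000010
After insert 'yak': sets bits 0 13 -> bits=10010100000001010
After insert 'bee': sets bits 6 10 14 -> bits=10010110001001110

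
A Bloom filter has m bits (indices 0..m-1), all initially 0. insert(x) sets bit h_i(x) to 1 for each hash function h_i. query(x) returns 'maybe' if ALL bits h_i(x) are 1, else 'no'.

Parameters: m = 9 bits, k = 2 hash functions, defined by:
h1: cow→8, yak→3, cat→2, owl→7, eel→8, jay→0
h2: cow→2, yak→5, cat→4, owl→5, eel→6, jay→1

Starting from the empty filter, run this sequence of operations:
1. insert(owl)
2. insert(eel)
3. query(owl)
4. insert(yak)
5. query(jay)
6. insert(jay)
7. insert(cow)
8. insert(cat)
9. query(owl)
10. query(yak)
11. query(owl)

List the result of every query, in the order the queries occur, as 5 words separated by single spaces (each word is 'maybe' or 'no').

Answer: maybe no maybe maybe maybe

Derivation:
Start: bits=000000000
Op 1: insert owl -> sets bits 5 7 -> bits=000001010
Op 2: insert eel -> sets bits 6 8 -> bits=000001111
Op 3: query owl -> checks bit5=1, bit7=1 (all 1) -> maybe
Op 4: insert yak -> sets bits 3 5 -> bits=000101111
Op 5: query jay -> checks bit0=0, bit1=0 (has a 0) -> no
Op 6: insert jay -> sets bits 0 1 -> bits=110101111
Op 7: insert cow -> sets bits 2 8 -> bits=111101111
Op 8: insert cat -> sets bits 2 4 -> bits=111111111
Op 9: query owl -> checks bit5=1, bit7=1 (all 1) -> maybe
Op 10: query yak -> checks bit3=1, bit5=1 (all 1) -> maybe
Op 11: query owl -> checks bit5=1, bit7=1 (all 1) -> maybe
Query results in order: maybe no maybe maybe maybe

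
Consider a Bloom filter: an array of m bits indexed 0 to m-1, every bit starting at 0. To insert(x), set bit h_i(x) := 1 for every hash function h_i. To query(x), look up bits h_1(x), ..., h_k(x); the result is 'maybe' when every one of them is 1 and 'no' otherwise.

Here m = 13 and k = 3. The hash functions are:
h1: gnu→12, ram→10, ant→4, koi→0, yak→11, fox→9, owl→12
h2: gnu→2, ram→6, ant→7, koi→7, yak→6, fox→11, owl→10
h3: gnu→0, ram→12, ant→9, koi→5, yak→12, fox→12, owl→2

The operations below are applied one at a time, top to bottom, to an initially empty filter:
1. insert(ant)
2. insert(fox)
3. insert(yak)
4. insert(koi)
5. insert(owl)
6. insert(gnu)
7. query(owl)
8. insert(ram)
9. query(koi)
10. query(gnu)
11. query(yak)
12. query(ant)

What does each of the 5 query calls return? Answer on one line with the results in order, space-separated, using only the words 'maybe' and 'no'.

Answer: maybe maybe maybe maybe maybe

Derivation:
Start: bits=0000000000000
Op 1: insert ant -> sets bits 4 7 9 -> bits=0000100101000
Op 2: insert fox -> sets bits 9 11 12 -> bits=0000100101011
Op 3: insert yak -> sets bits 6 11 12 -> bits=0000101101011
Op 4: insert koi -> sets bits 0 5 7 -> bits=1000111101011
Op 5: insert owl -> sets bits 2 10 12 -> bits=1010111101111
Op 6: insert gnu -> sets bits 0 2 12 -> bits=1010111101111
Op 7: query owl -> checks bit2=1, bit10=1, bit12=1 (all 1) -> maybe
Op 8: insert ram -> sets bits 6 10 12 -> bits=1010111101111
Op 9: query koi -> checks bit0=1, bit5=1, bit7=1 (all 1) -> maybe
Op 10: query gnu -> checks bit0=1, bit2=1, bit12=1 (all 1) -> maybe
Op 11: query yak -> checks bit6=1, bit11=1, bit12=1 (all 1) -> maybe
Op 12: query ant -> checks bit4=1, bit7=1, bit9=1 (all 1) -> maybe
Query results in order: maybe maybe maybe maybe maybe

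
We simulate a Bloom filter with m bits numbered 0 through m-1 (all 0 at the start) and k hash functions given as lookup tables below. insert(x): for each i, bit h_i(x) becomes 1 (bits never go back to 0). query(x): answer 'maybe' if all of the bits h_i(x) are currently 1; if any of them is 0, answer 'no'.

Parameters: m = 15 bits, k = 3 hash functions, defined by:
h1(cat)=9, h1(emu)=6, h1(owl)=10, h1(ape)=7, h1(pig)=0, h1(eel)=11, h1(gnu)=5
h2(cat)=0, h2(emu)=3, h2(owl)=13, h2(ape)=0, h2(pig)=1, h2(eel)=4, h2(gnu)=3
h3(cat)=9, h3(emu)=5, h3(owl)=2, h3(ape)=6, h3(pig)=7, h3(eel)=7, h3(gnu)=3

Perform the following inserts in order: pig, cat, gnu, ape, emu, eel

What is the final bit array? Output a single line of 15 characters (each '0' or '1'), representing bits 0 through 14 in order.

Answer: 110111110101000

Derivation:
Start: bits=000000000000000
After insert 'pig': sets bits 0 1 7 -> bits=110000010000000
After insert 'cat': sets bits 0 9 -> bits=110000010100000
After insert 'gnu': sets bits 3 5 -> bits=110101010100000
After insert 'ape': sets bits 0 6 7 -> bits=110101110100000
After insert 'emu': sets bits 3 5 6 -> bits=110101110100000
After insert 'eel': sets bits 4 7 11 -> bits=110111110101000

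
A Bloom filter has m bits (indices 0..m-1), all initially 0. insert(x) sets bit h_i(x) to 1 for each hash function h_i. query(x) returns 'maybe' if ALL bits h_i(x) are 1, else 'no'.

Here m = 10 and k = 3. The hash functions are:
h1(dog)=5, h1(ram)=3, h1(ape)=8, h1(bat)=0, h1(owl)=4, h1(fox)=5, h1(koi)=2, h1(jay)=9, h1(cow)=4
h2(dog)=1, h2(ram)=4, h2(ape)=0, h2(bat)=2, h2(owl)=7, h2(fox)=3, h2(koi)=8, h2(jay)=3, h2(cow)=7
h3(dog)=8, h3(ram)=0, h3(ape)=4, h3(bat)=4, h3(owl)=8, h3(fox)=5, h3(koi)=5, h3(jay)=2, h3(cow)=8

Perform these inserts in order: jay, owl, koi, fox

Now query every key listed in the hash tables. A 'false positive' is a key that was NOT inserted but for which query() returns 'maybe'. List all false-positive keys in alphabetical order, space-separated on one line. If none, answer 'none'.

Answer: cow

Derivation:
Start: bits=0000000000
After insert 'jay': sets bits 2 3 9 -> bits=0011000001
After insert 'owl': sets bits 4 7 8 -> bits=0011100111
After insert 'koi': sets bits 2 5 8 -> bits=0011110111
After insert 'fox': sets bits 3 5 -> bits=0011110111
Not inserted: ape bat cow dog ram — query each against bits=0011110111:
query ape: checks bit0=0, bit4=1, bit8=1 (has a 0) -> no => not a false positive
query bat: checks bit0=0, bit2=1, bit4=1 (has a 0) -> no => not a false positive
query cow: checks bit4=1, bit7=1, bit8=1 (all 1) -> maybe => FALSE POSITIVE
query dog: checks bit1=0, bit5=1, bit8=1 (has a 0) -> no => not a false positive
query ram: checks bit0=0, bit3=1, bit4=1 (has a 0) -> no => not a false positive
False positives (alphabetical): cow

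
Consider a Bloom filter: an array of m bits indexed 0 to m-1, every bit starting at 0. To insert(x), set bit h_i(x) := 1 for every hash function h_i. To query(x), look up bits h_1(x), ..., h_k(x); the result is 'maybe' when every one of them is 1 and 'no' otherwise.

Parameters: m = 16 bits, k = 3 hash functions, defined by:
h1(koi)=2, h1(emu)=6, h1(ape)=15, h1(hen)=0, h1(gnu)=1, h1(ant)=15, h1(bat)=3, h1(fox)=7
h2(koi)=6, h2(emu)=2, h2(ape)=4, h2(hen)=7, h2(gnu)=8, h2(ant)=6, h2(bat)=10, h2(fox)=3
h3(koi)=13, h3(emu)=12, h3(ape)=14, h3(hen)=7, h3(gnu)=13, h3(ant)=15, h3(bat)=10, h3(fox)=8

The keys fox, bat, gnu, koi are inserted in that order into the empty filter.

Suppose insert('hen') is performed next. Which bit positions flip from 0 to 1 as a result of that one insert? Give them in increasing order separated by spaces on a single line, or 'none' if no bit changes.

Answer: 0

Derivation:
Start: bits=0000000000000000
After insert 'fox': sets bits 3 7 8 -> bits=0001000110000000
After insert 'bat': sets bits 3 10 -> bits=0001000110100000
After insert 'gnu': sets bits 1 8 13 -> bits=0101000110100100
After insert 'koi': sets bits 2 6 13 -> bits=0111001110100100
insert 'hen' would touch bits 0 7; currently bit0=0, bit7=1
Bits that are 0 among those (would change 0->1): 0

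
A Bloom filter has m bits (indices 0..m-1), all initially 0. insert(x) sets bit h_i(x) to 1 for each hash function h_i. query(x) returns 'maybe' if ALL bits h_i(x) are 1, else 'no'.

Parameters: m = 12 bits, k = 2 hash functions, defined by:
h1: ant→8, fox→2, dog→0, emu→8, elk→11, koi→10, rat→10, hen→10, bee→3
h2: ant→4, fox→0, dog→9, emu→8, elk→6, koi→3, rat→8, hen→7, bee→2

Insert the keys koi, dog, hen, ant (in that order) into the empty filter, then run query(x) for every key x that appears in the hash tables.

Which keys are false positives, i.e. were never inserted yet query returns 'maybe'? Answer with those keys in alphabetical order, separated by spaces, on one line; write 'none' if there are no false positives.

Answer: emu rat

Derivation:
Start: bits=000000000000
After insert 'koi': sets bits 3 10 -> bits=000100000010
After insert 'dog': sets bits 0 9 -> bits=100100000110
After insert 'hen': sets bits 7 10 -> bits=100100010110
After insert 'ant': sets bits 4 8 -> bits=100110011110
Not inserted: bee elk emu fox rat — query each against bits=100110011110:
query bee: checks bit2=0, bit3=1 (has a 0) -> no => not a false positive
query elk: checks bit6=0, bit11=0 (has a 0) -> no => not a false positive
query emu: checks bit8=1 (all 1) -> maybe => FALSE POSITIVE
query fox: checks bit0=1, bit2=0 (has a 0) -> no => not a false positive
query rat: checks bit8=1, bit10=1 (all 1) -> maybe => FALSE POSITIVE
False positives (alphabetical): emu rat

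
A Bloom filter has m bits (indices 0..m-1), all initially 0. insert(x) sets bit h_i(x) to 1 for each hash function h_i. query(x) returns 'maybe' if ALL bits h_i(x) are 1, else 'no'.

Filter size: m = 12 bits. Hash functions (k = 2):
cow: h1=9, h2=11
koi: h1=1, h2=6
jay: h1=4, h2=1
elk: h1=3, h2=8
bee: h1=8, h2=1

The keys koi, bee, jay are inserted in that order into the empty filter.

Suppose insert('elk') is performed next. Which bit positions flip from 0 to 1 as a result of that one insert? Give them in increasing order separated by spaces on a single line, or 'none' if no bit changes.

Answer: 3

Derivation:
Start: bits=000000000000
After insert 'koi': sets bits 1 6 -> bits=010000100000
After insert 'bee': sets bits 1 8 -> bits=010000101000
After insert 'jay': sets bits 1 4 -> bits=010010101000
insert 'elk' would touch bits 3 8; currently bit3=0, bit8=1
Bits that are 0 among those (would change 0->1): 3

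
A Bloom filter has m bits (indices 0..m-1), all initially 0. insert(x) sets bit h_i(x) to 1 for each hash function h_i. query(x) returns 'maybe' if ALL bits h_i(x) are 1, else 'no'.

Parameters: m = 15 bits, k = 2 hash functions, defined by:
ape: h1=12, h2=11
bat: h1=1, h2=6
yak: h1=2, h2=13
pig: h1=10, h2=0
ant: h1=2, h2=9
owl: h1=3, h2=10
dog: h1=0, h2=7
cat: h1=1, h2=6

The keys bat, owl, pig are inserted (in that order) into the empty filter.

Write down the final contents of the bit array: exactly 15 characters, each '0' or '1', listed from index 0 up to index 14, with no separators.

Answer: 110100100010000

Derivation:
Start: bits=000000000000000
After insert 'bat': sets bits 1 6 -> bits=010000100000000
After insert 'owl': sets bits 3 10 -> bits=010100100010000
After insert 'pig': sets bits 0 10 -> bits=110100100010000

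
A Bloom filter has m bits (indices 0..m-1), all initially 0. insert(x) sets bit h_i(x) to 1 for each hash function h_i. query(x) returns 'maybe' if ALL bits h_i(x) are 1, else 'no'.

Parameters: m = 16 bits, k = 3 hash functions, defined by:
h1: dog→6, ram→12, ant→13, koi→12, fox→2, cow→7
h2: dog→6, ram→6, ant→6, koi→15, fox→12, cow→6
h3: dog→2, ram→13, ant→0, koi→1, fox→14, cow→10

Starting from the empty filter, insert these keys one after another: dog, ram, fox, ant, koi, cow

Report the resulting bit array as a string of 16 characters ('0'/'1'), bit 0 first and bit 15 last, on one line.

Start: bits=0000000000000000
After insert 'dog': sets bits 2 6 -> bits=0010001000000000
After insert 'ram': sets bits 6 12 13 -> bits=0010001000001100
After insert 'fox': sets bits 2 12 14 -> bits=0010001000001110
After insert 'ant': sets bits 0 6 13 -> bits=1010001000001110
After insert 'koi': sets bits 1 12 15 -> bits=1110001000001111
After insert 'cow': sets bits 6 7 10 -> bits=1110001100101111

Answer: 1110001100101111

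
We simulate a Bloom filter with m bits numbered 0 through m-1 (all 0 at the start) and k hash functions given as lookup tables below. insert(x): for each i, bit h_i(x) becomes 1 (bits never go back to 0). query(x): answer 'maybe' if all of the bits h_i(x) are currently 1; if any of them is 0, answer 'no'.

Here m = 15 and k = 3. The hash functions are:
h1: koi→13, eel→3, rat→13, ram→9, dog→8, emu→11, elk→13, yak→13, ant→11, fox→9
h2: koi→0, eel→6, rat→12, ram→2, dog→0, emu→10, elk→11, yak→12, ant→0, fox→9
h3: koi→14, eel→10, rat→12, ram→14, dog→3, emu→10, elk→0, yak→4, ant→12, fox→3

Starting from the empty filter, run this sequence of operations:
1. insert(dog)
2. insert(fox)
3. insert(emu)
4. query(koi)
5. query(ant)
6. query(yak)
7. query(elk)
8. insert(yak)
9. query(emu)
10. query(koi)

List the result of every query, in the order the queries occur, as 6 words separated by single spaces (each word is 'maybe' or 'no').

Start: bits=000000000000000
Op 1: insert dog -> sets bits 0 3 8 -> bits=100100001000000
Op 2: insert fox -> sets bits 3 9 -> bits=100100001100000
Op 3: insert emu -> sets bits 10 11 -> bits=100100001111000
Op 4: query koi -> checks bit0=1, bit13=0, bit14=0 (has a 0) -> no
Op 5: query ant -> checks bit0=1, bit11=1, bit12=0 (has a 0) -> no
Op 6: query yak -> checks bit4=0, bit12=0, bit13=0 (has a 0) -> no
Op 7: query elk -> checks bit0=1, bit11=1, bit13=0 (has a 0) -> no
Op 8: insert yak -> sets bits 4 12 13 -> bits=100110001111110
Op 9: query emu -> checks bit10=1, bit11=1 (all 1) -> maybe
Op 10: query koi -> checks bit0=1, bit13=1, bit14=0 (has a 0) -> no
Query results in order: no no no no maybe no

Answer: no no no no maybe no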